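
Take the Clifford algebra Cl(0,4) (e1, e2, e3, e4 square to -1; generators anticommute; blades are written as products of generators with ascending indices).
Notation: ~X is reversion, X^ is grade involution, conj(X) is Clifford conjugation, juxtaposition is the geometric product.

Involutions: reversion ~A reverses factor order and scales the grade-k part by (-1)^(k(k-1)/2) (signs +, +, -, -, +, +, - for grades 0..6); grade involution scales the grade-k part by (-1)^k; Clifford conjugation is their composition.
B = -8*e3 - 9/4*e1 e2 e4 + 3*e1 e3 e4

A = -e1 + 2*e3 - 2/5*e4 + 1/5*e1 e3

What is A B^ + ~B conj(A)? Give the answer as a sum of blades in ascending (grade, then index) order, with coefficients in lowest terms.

first term: -16 - 8/5*e1 + 3/5*e4 + 9/10*e1 e2 - 46/5*e1 e3 - 6*e1 e4 + 9/4*e2 e4 + 1/5*e3 e4 - 9/20*e2 e3 e4 + 9/2*e1 e2 e3 e4
second term: -16 + 8/5*e1 - 3/5*e4 - 9/10*e1 e2 + 46/5*e1 e3 + 6*e1 e4 - 9/4*e2 e4 - 1/5*e3 e4 - 9/20*e2 e3 e4 + 9/2*e1 e2 e3 e4
Answer: -32 - 9/10*e2 e3 e4 + 9*e1 e2 e3 e4


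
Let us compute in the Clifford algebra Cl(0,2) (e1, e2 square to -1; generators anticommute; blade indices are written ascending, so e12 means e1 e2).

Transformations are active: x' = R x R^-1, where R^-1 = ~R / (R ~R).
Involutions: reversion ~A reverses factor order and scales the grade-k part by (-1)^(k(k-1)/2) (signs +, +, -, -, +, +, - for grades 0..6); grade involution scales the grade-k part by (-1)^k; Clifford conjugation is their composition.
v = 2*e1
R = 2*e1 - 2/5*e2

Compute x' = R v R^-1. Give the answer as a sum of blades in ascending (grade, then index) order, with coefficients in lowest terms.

~R = 2*e1 - 2/5*e2, and R ~R = -104/25, so R^-1 = ~R / (-104/25).
R v = -4 + 4/5*e12
Answer: 24/13*e1 - 10/13*e2


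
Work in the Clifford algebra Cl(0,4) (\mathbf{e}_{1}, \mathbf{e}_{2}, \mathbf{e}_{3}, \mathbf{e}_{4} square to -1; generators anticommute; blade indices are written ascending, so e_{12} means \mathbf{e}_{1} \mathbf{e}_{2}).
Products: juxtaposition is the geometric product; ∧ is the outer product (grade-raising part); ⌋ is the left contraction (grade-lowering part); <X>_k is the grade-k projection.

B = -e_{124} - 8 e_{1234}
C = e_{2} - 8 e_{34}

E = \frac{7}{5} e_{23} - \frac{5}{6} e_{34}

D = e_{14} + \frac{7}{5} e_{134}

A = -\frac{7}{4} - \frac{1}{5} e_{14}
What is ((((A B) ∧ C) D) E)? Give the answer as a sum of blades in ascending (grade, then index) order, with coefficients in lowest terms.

step 1: \frac{1}{5} e_{2} - \frac{8}{5} e_{23} + \frac{7}{4} e_{124} + 14 e_{1234}
step 2: -\frac{8}{5} e_{234}
step 3: -\frac{56}{25} e_{12} - \frac{8}{5} e_{123}
step 4: \frac{56}{25} e_{1} + \frac{392}{125} e_{13} - \frac{4}{3} e_{124} + \frac{28}{15} e_{1234}
Answer: \frac{56}{25} e_{1} + \frac{392}{125} e_{13} - \frac{4}{3} e_{124} + \frac{28}{15} e_{1234}


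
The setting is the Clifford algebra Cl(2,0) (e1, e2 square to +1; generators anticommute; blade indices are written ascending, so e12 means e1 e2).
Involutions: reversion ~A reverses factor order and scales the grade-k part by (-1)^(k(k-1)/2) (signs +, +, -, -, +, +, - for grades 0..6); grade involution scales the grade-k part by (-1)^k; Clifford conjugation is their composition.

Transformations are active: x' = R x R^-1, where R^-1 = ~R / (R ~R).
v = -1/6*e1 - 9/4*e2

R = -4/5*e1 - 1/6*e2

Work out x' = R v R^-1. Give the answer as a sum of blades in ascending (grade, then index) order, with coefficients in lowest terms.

~R = -4/5*e1 - 1/6*e2, and R ~R = 601/900, so R^-1 = ~R / (601/900).
R v = 61/120 + 319/180*e12
Answer: -3791/3606*e1 + 4799/2404*e2


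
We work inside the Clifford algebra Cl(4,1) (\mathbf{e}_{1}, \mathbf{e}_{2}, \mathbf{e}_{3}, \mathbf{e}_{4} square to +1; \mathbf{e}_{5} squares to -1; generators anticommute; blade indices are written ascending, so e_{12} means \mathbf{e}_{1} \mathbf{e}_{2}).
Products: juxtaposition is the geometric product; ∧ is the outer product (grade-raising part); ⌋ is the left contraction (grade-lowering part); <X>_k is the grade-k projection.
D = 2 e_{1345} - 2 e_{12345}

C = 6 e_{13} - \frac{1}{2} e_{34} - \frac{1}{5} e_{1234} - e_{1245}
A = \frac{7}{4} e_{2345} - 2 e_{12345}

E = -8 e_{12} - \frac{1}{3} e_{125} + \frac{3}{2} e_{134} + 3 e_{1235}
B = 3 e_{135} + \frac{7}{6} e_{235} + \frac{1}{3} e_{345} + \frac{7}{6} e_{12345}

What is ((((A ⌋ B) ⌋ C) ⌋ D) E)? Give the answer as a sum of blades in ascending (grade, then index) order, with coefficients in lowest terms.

step 1: \frac{7}{3} - \frac{49}{24} e_{1}
step 2: -\frac{49}{4} e_{3} + 14 e_{13} - \frac{7}{6} e_{34} + \frac{49}{120} e_{234} + \frac{49}{24} e_{245} - \frac{7}{15} e_{1234} - \frac{7}{3} e_{1245}
step 3: -\frac{14}{3} e_{3} + \frac{14}{15} e_{5} + \frac{49}{12} e_{13} + \frac{91}{60} e_{15} - 28 e_{45} - \frac{7}{3} e_{125} + \frac{49}{2} e_{145} - 28 e_{245} + \frac{49}{2} e_{1245}
step 4: \frac{7}{9} + \frac{91}{180} e_{2} + 7 e_{3} - \frac{343}{24} e_{4} - \frac{56}{3} e_{5} + \frac{14}{45} e_{12} + \frac{49}{3} e_{14} - \frac{1687}{60} e_{23} + \frac{49}{6} e_{24} + \frac{7}{60} e_{25} + \frac{147}{2} e_{34} - \frac{147}{4} e_{35} + 196 e_{45} + \frac{602}{15} e_{123} - \frac{28}{3} e_{124} - \frac{322}{15} e_{125} - 84 e_{134} + 42 e_{135} - 224 e_{145} - \frac{147}{2} e_{234} + \frac{637}{18} e_{235} - 196 e_{245} - \frac{91}{40} e_{345} + 84 e_{1234} - \frac{364}{9} e_{1235} + 224 e_{1245} - \frac{7}{5} e_{1345} - \frac{7}{2} e_{2345}
Answer: \frac{7}{9} + \frac{91}{180} e_{2} + 7 e_{3} - \frac{343}{24} e_{4} - \frac{56}{3} e_{5} + \frac{14}{45} e_{12} + \frac{49}{3} e_{14} - \frac{1687}{60} e_{23} + \frac{49}{6} e_{24} + \frac{7}{60} e_{25} + \frac{147}{2} e_{34} - \frac{147}{4} e_{35} + 196 e_{45} + \frac{602}{15} e_{123} - \frac{28}{3} e_{124} - \frac{322}{15} e_{125} - 84 e_{134} + 42 e_{135} - 224 e_{145} - \frac{147}{2} e_{234} + \frac{637}{18} e_{235} - 196 e_{245} - \frac{91}{40} e_{345} + 84 e_{1234} - \frac{364}{9} e_{1235} + 224 e_{1245} - \frac{7}{5} e_{1345} - \frac{7}{2} e_{2345}


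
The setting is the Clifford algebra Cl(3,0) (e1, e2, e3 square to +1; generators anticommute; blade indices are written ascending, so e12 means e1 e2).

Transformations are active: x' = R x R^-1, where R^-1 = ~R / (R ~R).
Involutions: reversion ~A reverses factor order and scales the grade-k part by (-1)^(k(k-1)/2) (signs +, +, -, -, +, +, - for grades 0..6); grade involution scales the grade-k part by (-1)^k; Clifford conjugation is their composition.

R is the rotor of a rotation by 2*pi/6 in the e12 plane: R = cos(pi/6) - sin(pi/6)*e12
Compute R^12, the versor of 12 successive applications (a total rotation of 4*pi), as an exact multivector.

The rotor phase is half the rotation angle and phases add under composition, so 12 steps in the e12 plane accumulate phase 12*(pi/6) = 2*pi: R^12 = cos(2*pi) - sin(2*pi)*e12.
cos(2*pi) = 1 and sin(2*pi) = 0, so R^12 = 1. The total rotation 4*pi is 2 full turns, so every vector returns to itself, yet the rotor is +1, back on the identity sheet (an even number of 2*pi turns).
Answer: 1


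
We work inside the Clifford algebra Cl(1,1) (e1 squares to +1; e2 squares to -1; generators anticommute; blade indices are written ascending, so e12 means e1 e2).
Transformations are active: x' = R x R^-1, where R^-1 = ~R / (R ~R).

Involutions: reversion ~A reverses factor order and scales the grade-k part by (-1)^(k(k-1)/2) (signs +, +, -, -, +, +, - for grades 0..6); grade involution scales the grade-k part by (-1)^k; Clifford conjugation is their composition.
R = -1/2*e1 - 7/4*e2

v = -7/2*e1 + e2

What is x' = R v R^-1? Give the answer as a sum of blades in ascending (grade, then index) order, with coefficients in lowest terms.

~R = -1/2*e1 - 7/4*e2, and R ~R = -45/16, so R^-1 = ~R / (-45/16).
R v = 7/2 - 53/8*e12
Answer: 427/90*e1 + 151/45*e2


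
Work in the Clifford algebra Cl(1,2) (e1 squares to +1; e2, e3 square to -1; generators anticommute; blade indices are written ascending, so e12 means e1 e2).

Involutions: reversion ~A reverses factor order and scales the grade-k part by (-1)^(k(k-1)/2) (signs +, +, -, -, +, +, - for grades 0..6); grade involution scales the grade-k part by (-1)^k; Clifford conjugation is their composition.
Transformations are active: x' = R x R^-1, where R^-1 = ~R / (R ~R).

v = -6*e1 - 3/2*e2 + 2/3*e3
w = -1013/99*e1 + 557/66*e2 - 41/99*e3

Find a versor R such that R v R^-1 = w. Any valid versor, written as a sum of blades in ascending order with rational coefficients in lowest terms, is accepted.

R = v + w = -1607/99*e1 + 229/33*e2 + 25/99*e3 works: the equal norms (1199/36) guarantee its sandwich swaps v into w.
Answer: -1607/99*e1 + 229/33*e2 + 25/99*e3


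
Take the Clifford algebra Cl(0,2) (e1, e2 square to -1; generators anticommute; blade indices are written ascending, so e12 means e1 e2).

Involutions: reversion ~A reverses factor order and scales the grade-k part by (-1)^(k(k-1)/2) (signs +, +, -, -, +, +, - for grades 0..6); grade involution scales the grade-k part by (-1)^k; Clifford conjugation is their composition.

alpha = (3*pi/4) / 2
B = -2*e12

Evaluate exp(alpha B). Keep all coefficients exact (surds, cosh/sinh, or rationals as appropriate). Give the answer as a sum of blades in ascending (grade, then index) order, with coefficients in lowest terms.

B^2 = (-2)^2*(e12)^2 = 4*(-1) = -4 (a basis 2-blade squares to minus the product of its generators' squares).
B^2 = -4 — the series telescopes trigonometrically here: l = 2, alpha*l = 3*pi/4, so exp(alpha B) = cos(3*pi/4) + (sin(3*pi/4)/2)*B = -sqrt(2)/2 + (sqrt(2)/4)*B.
Answer: -sqrt(2)/2 - sqrt(2)/2*e12


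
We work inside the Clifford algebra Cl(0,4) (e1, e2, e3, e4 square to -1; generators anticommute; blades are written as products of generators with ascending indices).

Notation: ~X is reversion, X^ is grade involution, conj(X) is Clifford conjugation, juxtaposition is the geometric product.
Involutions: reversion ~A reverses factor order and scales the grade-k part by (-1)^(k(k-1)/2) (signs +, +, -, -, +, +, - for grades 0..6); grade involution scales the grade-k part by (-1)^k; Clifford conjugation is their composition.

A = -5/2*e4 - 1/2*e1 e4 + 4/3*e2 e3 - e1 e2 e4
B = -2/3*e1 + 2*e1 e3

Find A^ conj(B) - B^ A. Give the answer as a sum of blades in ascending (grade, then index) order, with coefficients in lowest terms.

first term: -1/3*e4 + 8/3*e1 e2 - 5/3*e1 e4 - 2/3*e2 e4 - e3 e4 + 8/9*e1 e2 e3 - 5*e1 e3 e4 - 2*e2 e3 e4
second term: 1/3*e4 + 8/3*e1 e2 - 5/3*e1 e4 + 2/3*e2 e4 - e3 e4 + 8/9*e1 e2 e3 - 5*e1 e3 e4 + 2*e2 e3 e4
Answer: -2/3*e4 - 4/3*e2 e4 - 4*e2 e3 e4


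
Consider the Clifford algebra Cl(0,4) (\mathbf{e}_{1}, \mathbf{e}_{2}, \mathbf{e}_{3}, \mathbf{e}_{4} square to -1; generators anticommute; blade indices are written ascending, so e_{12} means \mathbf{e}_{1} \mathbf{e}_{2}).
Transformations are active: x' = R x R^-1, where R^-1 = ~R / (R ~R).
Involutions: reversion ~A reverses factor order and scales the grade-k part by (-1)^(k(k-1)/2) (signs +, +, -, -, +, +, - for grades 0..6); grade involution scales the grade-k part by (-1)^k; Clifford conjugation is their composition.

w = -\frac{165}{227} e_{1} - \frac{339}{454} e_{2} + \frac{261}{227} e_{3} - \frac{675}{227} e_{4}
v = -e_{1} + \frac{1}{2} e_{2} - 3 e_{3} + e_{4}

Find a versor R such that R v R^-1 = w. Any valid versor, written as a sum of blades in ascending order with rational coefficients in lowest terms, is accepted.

R = v + w = -\frac{392}{227} e_{1} - \frac{56}{227} e_{2} - \frac{420}{227} e_{3} - \frac{448}{227} e_{4} works: the equal norms (-\frac{45}{4}) guarantee its sandwich swaps v into w.
Answer: -\frac{392}{227} e_{1} - \frac{56}{227} e_{2} - \frac{420}{227} e_{3} - \frac{448}{227} e_{4}


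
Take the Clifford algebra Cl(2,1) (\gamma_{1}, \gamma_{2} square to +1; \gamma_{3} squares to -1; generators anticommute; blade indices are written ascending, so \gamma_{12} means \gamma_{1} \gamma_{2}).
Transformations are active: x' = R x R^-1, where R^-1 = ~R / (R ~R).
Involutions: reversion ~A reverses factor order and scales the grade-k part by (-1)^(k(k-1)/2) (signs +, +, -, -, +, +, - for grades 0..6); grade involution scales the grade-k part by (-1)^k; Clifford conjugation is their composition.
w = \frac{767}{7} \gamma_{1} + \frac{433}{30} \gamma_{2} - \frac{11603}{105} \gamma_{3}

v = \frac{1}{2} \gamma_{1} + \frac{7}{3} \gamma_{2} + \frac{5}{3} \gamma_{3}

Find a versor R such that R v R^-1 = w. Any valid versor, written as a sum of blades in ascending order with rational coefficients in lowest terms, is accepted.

The midline construction: v and w both square to \frac{35}{12}, so reflecting in their sum \frac{1541}{14} \gamma_{1} + \frac{503}{30} \gamma_{2} - \frac{11428}{105} \gamma_{3} exchanges them.
Answer: \frac{1541}{14} \gamma_{1} + \frac{503}{30} \gamma_{2} - \frac{11428}{105} \gamma_{3}


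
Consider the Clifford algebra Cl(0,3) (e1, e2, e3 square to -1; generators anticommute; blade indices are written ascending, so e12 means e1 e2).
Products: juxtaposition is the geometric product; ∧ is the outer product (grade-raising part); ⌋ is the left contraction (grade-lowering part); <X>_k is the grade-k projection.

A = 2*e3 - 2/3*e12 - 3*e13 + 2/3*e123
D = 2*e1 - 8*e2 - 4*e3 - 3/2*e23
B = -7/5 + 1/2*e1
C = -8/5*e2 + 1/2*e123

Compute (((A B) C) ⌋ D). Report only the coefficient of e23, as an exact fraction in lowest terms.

step 1: -1/3*e2 - 43/10*e3 + 14/15*e12 + 16/5*e13 - 1/3*e23 - 14/15*e123
step 2: -1 + 83/50*e1 + 8/5*e2 + 1/15*e3 + 43/20*e12 + 199/150*e13 - 172/25*e23 + 128/25*e123
step 3: -43/75 - 2*e1 + 79/10*e2 + 32/5*e3 + 3/2*e23
Answer: 3/2


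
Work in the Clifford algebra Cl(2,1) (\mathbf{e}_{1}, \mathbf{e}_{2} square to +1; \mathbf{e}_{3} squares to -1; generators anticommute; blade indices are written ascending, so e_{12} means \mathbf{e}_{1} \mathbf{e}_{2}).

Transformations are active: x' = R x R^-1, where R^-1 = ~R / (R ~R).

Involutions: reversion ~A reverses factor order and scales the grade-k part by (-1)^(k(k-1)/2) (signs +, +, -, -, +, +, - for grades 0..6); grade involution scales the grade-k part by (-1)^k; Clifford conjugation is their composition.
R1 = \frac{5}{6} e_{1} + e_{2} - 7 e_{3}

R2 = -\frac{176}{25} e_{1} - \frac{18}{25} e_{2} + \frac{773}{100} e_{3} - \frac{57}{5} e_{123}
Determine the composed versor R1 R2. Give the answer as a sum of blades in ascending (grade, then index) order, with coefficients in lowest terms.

Distribute over the terms of R1 (each basis-blade product reordered to ascending indices, repeated generators contracted through their squares):
(\frac{5}{6} e_{1}) R2 = -\frac{88}{15} - \frac{3}{5} e_{12} + \frac{773}{120} e_{13} - \frac{19}{2} e_{23}
(e_{2}) R2 = -\frac{18}{25} + \frac{176}{25} e_{12} + \frac{57}{5} e_{13} + \frac{773}{100} e_{23}
(-7 e_{3}) R2 = \frac{5411}{100} - \frac{399}{5} e_{12} - \frac{1232}{25} e_{13} - \frac{126}{25} e_{23}
Summing the partial products and collecting blades:
Answer: \frac{14257}{300} - \frac{1834}{25} e_{12} - \frac{18863}{600} e_{13} - \frac{681}{100} e_{23}


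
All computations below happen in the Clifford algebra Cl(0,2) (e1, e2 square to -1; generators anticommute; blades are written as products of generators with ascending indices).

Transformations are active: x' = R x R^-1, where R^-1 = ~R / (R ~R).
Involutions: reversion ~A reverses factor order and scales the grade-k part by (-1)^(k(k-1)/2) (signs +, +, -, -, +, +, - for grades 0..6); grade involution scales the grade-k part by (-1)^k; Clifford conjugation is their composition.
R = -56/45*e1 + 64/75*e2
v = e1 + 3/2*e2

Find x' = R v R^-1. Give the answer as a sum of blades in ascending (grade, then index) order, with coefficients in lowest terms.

~R = -56/45*e1 + 64/75*e2, and R ~R = -115264/50625, so R^-1 = ~R / (-115264/50625).
R v = -8/225 - 68/25*e1 e2
Answer: -1871/1801*e1 - 5307/3602*e2


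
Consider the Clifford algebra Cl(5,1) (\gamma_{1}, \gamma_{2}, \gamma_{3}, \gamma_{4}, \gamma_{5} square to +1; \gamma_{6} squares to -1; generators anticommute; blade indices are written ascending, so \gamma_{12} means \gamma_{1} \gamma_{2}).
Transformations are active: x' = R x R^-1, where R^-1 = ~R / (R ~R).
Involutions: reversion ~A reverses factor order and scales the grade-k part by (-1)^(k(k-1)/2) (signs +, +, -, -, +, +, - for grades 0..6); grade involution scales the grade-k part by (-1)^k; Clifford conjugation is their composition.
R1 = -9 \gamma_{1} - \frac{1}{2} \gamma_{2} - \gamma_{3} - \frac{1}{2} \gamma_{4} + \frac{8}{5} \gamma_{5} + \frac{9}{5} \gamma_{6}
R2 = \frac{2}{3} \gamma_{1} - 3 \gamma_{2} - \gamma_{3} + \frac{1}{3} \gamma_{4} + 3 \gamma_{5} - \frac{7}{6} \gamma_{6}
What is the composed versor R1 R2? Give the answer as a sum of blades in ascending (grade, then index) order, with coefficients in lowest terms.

Distribute over the terms of R1 (each basis-blade product reordered to ascending indices, repeated generators contracted through their squares):
(-9 \gamma_{1}) R2 = -6 + 27 \gamma_{12} + 9 \gamma_{13} - 3 \gamma_{14} - 27 \gamma_{15} + \frac{21}{2} \gamma_{16}
(-\frac{1}{2} \gamma_{2}) R2 = \frac{3}{2} + \frac{1}{3} \gamma_{12} + \frac{1}{2} \gamma_{23} - \frac{1}{6} \gamma_{24} - \frac{3}{2} \gamma_{25} + \frac{7}{12} \gamma_{26}
(-\gamma_{3}) R2 = 1 + \frac{2}{3} \gamma_{13} - 3 \gamma_{23} - \frac{1}{3} \gamma_{34} - 3 \gamma_{35} + \frac{7}{6} \gamma_{36}
(-\frac{1}{2} \gamma_{4}) R2 = -\frac{1}{6} + \frac{1}{3} \gamma_{14} - \frac{3}{2} \gamma_{24} - \frac{1}{2} \gamma_{34} - \frac{3}{2} \gamma_{45} + \frac{7}{12} \gamma_{46}
(\frac{8}{5} \gamma_{5}) R2 = \frac{24}{5} - \frac{16}{15} \gamma_{15} + \frac{24}{5} \gamma_{25} + \frac{8}{5} \gamma_{35} - \frac{8}{15} \gamma_{45} - \frac{28}{15} \gamma_{56}
(\frac{9}{5} \gamma_{6}) R2 = \frac{21}{10} - \frac{6}{5} \gamma_{16} + \frac{27}{5} \gamma_{26} + \frac{9}{5} \gamma_{36} - \frac{3}{5} \gamma_{46} - \frac{27}{5} \gamma_{56}
Summing the partial products and collecting blades:
Answer: \frac{97}{30} + \frac{82}{3} \gamma_{12} + \frac{29}{3} \gamma_{13} - \frac{8}{3} \gamma_{14} - \frac{421}{15} \gamma_{15} + \frac{93}{10} \gamma_{16} - \frac{5}{2} \gamma_{23} - \frac{5}{3} \gamma_{24} + \frac{33}{10} \gamma_{25} + \frac{359}{60} \gamma_{26} - \frac{5}{6} \gamma_{34} - \frac{7}{5} \gamma_{35} + \frac{89}{30} \gamma_{36} - \frac{61}{30} \gamma_{45} - \frac{1}{60} \gamma_{46} - \frac{109}{15} \gamma_{56}


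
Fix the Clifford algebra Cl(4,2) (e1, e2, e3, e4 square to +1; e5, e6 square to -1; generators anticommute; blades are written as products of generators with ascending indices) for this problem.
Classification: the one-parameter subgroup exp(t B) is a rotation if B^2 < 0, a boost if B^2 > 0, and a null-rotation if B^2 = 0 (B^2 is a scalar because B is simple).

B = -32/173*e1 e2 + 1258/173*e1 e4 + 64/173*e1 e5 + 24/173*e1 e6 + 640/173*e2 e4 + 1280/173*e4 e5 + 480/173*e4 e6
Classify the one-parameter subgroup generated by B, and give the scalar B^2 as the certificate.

B^2 term by term: the squares give (-32/173)^2*(e1 e2)^2 + (1258/173)^2*(e1 e4)^2 + (64/173)^2*(e1 e5)^2 + (24/173)^2*(e1 e6)^2 + (640/173)^2*(e2 e4)^2 + (1280/173)^2*(e4 e5)^2 + (480/173)^2*(e4 e6)^2 = 1024/29929*(-1) + 1582564/29929*(-1) + 4096/29929*(+1) + 576/29929*(+1) + 409600/29929*(-1) + 1638400/29929*(+1) + 230400/29929*(+1) = -4 (each basis 2-blade squares to minus the product of its generators' squares); cross terms between blades sharing an index anticommute and cancel; the commuting (index-disjoint) pairs give grade-4 terms 2*c*c'*(blade product), which cancel blade by blade — e1 e2 e4 e5: -81920/29929 + 81920/29929 = 0; e1 e2 e4 e6: -30720/29929 + 30720/29929 = 0; e1 e4 e5 e6: -61440/29929 + 61440/29929 = 0 — confirming B is simple. So B^2 = -4.
Answer: rotation, certificate B^2 = -4. Check the certificate: B^2 = -4, and that sign is decisive whatever form B takes.


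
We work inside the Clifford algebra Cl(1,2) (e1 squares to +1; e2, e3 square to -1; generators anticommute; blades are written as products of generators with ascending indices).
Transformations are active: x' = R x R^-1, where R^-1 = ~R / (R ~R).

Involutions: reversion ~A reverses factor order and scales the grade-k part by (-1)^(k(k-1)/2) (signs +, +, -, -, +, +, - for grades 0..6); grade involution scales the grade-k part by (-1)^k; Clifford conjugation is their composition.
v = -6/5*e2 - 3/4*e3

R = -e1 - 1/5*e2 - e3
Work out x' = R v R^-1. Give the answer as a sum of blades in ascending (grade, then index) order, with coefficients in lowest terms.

~R = -e1 - 1/5*e2 - e3, and R ~R = -1/25, so R^-1 = ~R / (-1/25).
R v = -99/100 + 6/5*e1 e2 + 3/4*e1 e3 - 21/20*e2 e3
Answer: -99/2*e1 - 87/10*e2 - 195/4*e3


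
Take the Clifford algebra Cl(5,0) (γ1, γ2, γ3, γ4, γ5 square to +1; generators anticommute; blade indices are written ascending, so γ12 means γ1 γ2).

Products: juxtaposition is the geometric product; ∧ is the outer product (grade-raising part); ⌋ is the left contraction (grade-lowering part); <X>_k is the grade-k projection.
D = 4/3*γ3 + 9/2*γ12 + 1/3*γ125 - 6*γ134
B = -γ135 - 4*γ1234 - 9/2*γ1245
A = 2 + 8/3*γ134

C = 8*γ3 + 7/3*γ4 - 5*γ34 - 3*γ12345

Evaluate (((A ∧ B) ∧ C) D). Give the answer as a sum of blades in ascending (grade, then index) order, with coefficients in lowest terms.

step 1: -2*γ135 - 8*γ1234 - 9*γ1245
step 2: 14/3*γ1345 - 72*γ12345
step 3: -28*γ5 - 432*γ25 + 24*γ34 + 56/9*γ145 + 14/9*γ234 + 324*γ345 - 96*γ1245 + 21*γ2345
Answer: -28*γ5 - 432*γ25 + 24*γ34 + 56/9*γ145 + 14/9*γ234 + 324*γ345 - 96*γ1245 + 21*γ2345


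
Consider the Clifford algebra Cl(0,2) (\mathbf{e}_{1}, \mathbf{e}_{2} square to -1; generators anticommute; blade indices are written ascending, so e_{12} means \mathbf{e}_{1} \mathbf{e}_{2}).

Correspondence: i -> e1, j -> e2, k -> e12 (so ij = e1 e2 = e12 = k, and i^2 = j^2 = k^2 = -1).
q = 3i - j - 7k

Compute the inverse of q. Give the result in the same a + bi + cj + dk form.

In blades: q = 3 e_{1} - e_{2} - 7 e_{12}.
With qbar = -3 e_{1} + e_{2} + 7 e_{12} (scalar fixed, mapped units negated), q qbar = 59 (the sum of squared coefficients), so q^-1 = qbar / (59) = -\frac{3}{59} e_{1} + \frac{1}{59} e_{2} + \frac{7}{59} e_{12}; translating back:
Answer: -\frac{3}{59}i + \frac{1}{59}j + \frac{7}{59}k


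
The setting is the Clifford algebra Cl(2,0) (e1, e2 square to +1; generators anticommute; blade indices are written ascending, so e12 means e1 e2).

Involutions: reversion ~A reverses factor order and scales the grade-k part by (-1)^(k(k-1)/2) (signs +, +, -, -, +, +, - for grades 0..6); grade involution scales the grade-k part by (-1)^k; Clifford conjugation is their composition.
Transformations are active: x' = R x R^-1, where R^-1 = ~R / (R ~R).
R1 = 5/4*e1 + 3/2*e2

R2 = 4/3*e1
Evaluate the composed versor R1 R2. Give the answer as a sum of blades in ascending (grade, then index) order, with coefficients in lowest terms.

Distribute over the terms of R2 (each basis-blade product reordered to ascending indices, repeated generators contracted through their squares):
R1 (4/3*e1) = 5/3 - 2*e12
Answer: 5/3 - 2*e12


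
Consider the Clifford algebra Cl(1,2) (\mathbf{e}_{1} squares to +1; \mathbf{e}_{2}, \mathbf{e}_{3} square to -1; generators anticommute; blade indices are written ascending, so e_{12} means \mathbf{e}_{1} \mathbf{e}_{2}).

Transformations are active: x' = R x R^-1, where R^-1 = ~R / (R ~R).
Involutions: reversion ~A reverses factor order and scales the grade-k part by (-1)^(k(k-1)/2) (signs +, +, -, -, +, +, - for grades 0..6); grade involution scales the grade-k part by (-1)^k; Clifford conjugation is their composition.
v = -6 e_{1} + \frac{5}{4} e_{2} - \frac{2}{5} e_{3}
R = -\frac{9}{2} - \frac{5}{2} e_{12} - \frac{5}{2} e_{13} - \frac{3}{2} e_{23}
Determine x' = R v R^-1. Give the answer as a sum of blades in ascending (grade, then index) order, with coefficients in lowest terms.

~R = -\frac{9}{2} + \frac{5}{2} e_{12} + \frac{5}{2} e_{13} + \frac{3}{2} e_{23}, and R ~R = 10, so R^-1 = ~R / (10).
R v = \frac{233}{8} e_{1} - \frac{849}{40} e_{2} - \frac{603}{40} e_{3} + \frac{105}{8} e_{123}
Answer: -\frac{483}{20} e_{1} + \frac{1129}{100} e_{2} + \frac{2053}{100} e_{3}


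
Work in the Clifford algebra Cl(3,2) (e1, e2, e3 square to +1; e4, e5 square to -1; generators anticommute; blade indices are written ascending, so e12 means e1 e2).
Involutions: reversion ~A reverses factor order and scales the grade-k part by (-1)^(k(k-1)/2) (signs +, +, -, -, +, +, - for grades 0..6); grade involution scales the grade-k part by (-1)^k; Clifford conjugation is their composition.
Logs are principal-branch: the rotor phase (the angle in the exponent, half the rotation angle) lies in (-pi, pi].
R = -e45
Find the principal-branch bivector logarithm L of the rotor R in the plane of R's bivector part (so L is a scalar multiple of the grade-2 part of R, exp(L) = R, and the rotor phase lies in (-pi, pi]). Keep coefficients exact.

The scalar part of R is 0, and that scalar determines the rotor phase on the principal branch; recovering the unit plane as bivector-part over sine of the phase gives L = phase * plane.
Concretely: cos(phase) = 0 gives phase = ±pi/2, and since phase/sin(phase) is even the sign is immaterial: L = (phase/sin(phase)) * <R>_2 = (pi/2) * <R>_2.
Answer: -pi/2*e45


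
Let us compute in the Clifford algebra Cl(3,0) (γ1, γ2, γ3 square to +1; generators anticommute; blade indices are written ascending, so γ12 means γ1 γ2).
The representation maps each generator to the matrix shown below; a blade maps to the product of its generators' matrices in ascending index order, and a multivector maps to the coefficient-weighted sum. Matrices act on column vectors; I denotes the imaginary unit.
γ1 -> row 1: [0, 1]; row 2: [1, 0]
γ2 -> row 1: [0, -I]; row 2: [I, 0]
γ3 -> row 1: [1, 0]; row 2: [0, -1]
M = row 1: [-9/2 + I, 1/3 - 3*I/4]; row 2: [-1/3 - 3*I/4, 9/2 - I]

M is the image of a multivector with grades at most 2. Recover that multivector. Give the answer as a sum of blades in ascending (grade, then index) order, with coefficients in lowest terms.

Method: 1, rho(γ1), rho(γ2), rho(γ3) form a trace-orthogonal basis of the 2x2 complex matrices (tr(X Y) = 2 if X = Y, else 0), so M = m0*1 + m1*rho(γ1) + m2*rho(γ2) + m3*rho(γ3) with m0 = tr(M)/2 = 0, m1 = tr(M rho(γ1))/2 = -3*I/4, m2 = tr(M rho(γ2))/2 = I/3, m3 = tr(M rho(γ3))/2 = -9/2 + I.
Multiplying table entries, the bivector images are rho(γ12) = I*rho(γ3), rho(γ13) = -I*rho(γ2), rho(γ23) = I*rho(γ1); with real blade coefficients the real parts of m0..m3 are the coefficients of 1, γ1, γ2, γ3 and the imaginary parts give the bivectors (γ23: Im m1, γ13: -Im m2, γ12: Im m3).
Answer: -9/2*γ3 + γ12 - 1/3*γ13 - 3/4*γ23


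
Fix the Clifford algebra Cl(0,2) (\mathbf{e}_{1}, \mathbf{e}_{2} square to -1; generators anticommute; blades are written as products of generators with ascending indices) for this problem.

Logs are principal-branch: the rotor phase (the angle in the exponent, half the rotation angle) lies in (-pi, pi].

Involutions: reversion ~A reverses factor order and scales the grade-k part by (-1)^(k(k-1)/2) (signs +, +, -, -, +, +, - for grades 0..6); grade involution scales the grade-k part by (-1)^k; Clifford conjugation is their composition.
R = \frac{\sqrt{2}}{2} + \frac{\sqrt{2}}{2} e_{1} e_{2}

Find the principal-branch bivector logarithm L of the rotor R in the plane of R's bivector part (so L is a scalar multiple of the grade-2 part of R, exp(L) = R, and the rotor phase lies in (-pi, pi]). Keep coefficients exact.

The scalar part of R is \frac{\sqrt{2}}{2}, so the principal-branch rotor phase is pinned; divide the bivector part by its sine to get the unit plane — L is the phase times that plane.
Concretely: cos(phase) = \frac{\sqrt{2}}{2} gives phase = ±\frac{\pi}{4}, and since phase/sin(phase) is even the sign is immaterial: L = (phase/sin(phase)) * <R>_2 = (\frac{\sqrt{2} \pi}{4}) * <R>_2.
Answer: \frac{\pi}{4} e_{1} e_{2}


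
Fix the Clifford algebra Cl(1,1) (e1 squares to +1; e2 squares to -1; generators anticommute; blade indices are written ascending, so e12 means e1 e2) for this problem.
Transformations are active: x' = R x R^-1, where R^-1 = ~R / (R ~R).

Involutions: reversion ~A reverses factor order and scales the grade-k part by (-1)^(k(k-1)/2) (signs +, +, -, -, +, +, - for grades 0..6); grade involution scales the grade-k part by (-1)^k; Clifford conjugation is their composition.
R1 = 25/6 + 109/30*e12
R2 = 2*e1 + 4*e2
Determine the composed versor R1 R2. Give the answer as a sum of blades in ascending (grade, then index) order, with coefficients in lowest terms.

Distribute over the terms of R1 (each basis-blade product reordered to ascending indices, repeated generators contracted through their squares):
(25/6) R2 = 25/3*e1 + 50/3*e2
(109/30*e12) R2 = -218/15*e1 - 109/15*e2
Summing the partial products and collecting blades:
Answer: -31/5*e1 + 47/5*e2


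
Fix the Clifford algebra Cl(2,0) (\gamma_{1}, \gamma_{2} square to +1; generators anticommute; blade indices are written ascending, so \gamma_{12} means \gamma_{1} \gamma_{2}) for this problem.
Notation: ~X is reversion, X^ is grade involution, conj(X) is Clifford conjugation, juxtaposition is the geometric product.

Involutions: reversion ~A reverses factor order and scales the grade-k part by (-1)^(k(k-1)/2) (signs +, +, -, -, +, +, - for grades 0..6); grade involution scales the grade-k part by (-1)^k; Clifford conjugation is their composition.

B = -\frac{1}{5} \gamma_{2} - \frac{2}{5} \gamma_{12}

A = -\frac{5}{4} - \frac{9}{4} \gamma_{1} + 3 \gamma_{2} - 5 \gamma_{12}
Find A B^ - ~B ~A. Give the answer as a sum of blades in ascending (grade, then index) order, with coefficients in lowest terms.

first term: -\frac{7}{5} + \frac{1}{5} \gamma_{1} + \frac{13}{20} \gamma_{2} + \frac{1}{20} \gamma_{12}
second term: -\frac{13}{5} + \frac{11}{5} \gamma_{1} + \frac{23}{20} \gamma_{2} - \frac{19}{20} \gamma_{12}
Answer: \frac{6}{5} - 2 \gamma_{1} - \frac{1}{2} \gamma_{2} + \gamma_{12}


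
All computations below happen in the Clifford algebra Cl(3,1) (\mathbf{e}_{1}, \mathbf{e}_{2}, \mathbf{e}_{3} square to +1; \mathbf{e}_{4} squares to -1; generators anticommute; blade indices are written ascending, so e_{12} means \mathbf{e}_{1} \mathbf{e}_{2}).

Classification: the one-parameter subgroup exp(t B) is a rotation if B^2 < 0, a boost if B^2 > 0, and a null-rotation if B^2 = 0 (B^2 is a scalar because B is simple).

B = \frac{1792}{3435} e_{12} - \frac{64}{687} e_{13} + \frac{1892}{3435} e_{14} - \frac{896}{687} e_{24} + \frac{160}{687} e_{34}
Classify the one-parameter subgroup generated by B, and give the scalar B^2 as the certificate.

B^2 term by term: the squares give (\frac{1792}{3435})^2*(e_{12})^2 + (-\frac{64}{687})^2*(e_{13})^2 + (\frac{1892}{3435})^2*(e_{14})^2 + (-\frac{896}{687})^2*(e_{24})^2 + (\frac{160}{687})^2*(e_{34})^2 = \frac{3211264}{11799225}*(-1) + \frac{4096}{471969}*(-1) + \frac{3579664}{11799225}*(+1) + \frac{802816}{471969}*(+1) + \frac{25600}{471969}*(+1) = \frac{16}{9} (each basis 2-blade squares to minus the product of its generators' squares); cross terms between blades sharing an index anticommute and cancel; the commuting (index-disjoint) pairs give grade-4 terms 2*c*c'*(blade product), which cancel blade by blade — e_{1234}: \frac{114688}{471969} - \frac{114688}{471969} = 0 — confirming B is simple. So B^2 = \frac{16}{9}.
Answer: boost, certificate B^2 = \frac{16}{9}. Certificate logic: \frac{16}{9} is a conjugation-invariant scalar, so its sign fixes rotation versus boost versus null-rotation outright.


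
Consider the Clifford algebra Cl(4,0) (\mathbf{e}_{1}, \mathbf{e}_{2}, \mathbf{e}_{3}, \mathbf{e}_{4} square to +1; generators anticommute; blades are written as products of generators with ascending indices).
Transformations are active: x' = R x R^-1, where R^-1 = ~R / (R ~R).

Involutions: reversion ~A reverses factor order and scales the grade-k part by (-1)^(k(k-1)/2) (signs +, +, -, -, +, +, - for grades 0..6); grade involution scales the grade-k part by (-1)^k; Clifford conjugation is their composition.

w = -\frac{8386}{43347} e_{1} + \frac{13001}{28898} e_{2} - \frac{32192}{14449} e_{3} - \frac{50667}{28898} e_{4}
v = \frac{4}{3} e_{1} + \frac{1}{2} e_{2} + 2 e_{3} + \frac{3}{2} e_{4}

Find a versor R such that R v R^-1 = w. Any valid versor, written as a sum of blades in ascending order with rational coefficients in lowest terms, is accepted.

Key observation: q(v) = q(w) = \frac{149}{18} (sandwiches preserve the norm), so R = v + w = \frac{16470}{14449} e_{1} + \frac{13725}{14449} e_{2} - \frac{3294}{14449} e_{3} - \frac{3660}{14449} e_{4} works whenever it is invertible — the component of v along it is kept and (v - w)/2 reverses, sending v to w.
Answer: \frac{16470}{14449} e_{1} + \frac{13725}{14449} e_{2} - \frac{3294}{14449} e_{3} - \frac{3660}{14449} e_{4}


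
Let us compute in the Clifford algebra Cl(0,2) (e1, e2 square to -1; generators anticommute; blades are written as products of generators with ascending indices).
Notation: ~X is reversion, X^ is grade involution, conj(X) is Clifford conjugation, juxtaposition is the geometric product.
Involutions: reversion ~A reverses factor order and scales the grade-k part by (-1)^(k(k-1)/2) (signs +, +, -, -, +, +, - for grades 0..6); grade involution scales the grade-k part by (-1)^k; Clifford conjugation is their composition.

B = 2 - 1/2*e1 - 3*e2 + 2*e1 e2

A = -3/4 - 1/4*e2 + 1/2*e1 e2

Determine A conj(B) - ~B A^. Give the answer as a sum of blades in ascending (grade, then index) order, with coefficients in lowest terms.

first term: 1/4 - 11/8*e1 - 5/2*e2 + 21/8*e1 e2
second term: 1/4 - 5/8*e1 + 3*e2 + 19/8*e1 e2
Answer: -3/4*e1 - 11/2*e2 + 1/4*e1 e2


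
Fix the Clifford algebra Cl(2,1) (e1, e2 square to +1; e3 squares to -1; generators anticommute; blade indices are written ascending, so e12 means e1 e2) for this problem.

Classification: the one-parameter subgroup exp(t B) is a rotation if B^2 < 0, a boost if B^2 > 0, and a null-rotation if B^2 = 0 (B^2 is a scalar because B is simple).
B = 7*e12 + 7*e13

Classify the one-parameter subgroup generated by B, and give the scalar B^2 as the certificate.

B^2 term by term: the squares give (7)^2*(e12)^2 + (7)^2*(e13)^2 = 49*(-1) + 49*(+1) = 0 (each basis 2-blade squares to minus the product of its generators' squares); cross terms between blades sharing an index anticommute and cancel. So B^2 = 0.
Answer: null-rotation, certificate B^2 = 0. Because 0 is invariant under every versor sandwich, the classification follows from its sign alone.


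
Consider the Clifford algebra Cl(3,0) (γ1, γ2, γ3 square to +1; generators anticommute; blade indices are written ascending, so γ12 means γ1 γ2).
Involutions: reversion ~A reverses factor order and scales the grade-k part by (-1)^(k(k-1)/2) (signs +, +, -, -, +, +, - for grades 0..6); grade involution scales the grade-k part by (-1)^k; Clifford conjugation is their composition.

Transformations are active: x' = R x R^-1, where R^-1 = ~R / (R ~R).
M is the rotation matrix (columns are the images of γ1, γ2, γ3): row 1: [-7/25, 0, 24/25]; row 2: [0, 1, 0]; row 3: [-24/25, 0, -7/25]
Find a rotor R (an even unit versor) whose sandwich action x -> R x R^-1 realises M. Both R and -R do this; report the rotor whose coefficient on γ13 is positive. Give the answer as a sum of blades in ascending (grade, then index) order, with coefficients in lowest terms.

Method: write R = a + b12*γ12 + b13*γ13 + b23*γ23 with a^2 + b12^2 + b13^2 + b23^2 = 1 (so R^-1 = ~R). Expanding the columns R e_j ~R gives tr M = 4a^2 - 1 and, from the antisymmetric part, M21 - M12 = -4a*b12, M13 - M31 = 4a*b13, M32 - M23 = -4a*b23.
Here tr M = 11/25, so a^2 = (1 + tr M)/4 = 9/25 and a = ±3/5. Taking a = 3/5: M21 - M12 = 0, M13 - M31 = 48/25, M32 - M23 = 0, giving b12 = 0, b13 = 4/5, b23 = 0, i.e. R = 3/5 + 4/5*γ13.
Its γ13 coefficient is already positive.
Answer: 3/5 + 4/5*γ13. Note: both R and -R realise this M (trace 11/25); the covering map identifies them, and the γ13-coefficient sign is the tie-breaker.


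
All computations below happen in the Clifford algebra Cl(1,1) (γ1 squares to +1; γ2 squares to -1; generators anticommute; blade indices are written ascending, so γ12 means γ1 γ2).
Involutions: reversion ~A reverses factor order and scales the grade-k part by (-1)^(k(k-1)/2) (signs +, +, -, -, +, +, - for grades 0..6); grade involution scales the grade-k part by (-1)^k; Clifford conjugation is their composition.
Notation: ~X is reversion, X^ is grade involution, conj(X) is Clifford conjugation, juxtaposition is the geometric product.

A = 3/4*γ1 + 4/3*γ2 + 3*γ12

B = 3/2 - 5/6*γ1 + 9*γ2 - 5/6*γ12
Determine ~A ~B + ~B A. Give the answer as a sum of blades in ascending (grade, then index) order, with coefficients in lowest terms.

first term: -121/8 + 2105/72*γ1 + 1/8*γ2 + 121/36*γ12
second term: -81/8 + 1945/72*γ1 - 9/8*γ2 - 121/36*γ12
Answer: -101/4 + 225/4*γ1 - γ2


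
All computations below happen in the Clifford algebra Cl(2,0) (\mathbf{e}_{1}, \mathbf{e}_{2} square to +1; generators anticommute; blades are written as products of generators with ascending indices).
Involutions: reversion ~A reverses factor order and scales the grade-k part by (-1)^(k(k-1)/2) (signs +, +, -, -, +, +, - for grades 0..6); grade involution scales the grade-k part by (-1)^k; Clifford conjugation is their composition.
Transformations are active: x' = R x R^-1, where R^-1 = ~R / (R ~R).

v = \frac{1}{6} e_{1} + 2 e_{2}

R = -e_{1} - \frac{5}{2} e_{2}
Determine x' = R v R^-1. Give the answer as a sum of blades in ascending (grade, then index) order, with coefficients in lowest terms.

~R = -e_{1} - \frac{5}{2} e_{2}, and R ~R = \frac{29}{4}, so R^-1 = ~R / (\frac{29}{4}).
R v = -\frac{31}{6} - \frac{19}{12} e_{1} e_{2}
Answer: \frac{73}{58} e_{1} + \frac{136}{87} e_{2}


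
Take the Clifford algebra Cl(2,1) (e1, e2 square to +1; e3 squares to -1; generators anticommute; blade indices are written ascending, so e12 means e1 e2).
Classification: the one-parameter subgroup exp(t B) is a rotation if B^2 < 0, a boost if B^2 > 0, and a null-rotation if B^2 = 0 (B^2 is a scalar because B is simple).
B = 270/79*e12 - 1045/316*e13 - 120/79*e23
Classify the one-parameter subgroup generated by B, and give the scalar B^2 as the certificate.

B^2 term by term: the squares give (270/79)^2*(e12)^2 + (-1045/316)^2*(e13)^2 + (-120/79)^2*(e23)^2 = 72900/6241*(-1) + 1092025/99856*(+1) + 14400/6241*(+1) = 25/16 (each basis 2-blade squares to minus the product of its generators' squares); cross terms between blades sharing an index anticommute and cancel. So B^2 = 25/16.
Answer: boost, certificate B^2 = 25/16. The invariant at work: B^2 = 25/16 is unchanged by conjugation, hence its sign classifies the subgroup whatever basis B is written in.


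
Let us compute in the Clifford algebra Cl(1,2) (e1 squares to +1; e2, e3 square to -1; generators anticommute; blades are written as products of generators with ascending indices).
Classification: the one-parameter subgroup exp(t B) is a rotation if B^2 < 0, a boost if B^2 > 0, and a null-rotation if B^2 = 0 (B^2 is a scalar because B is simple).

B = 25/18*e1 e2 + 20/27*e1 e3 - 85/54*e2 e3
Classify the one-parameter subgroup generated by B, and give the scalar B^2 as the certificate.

B^2 term by term: the squares give (25/18)^2*(e1 e2)^2 + (20/27)^2*(e1 e3)^2 + (-85/54)^2*(e2 e3)^2 = 625/324*(+1) + 400/729*(+1) + 7225/2916*(-1) = 0 (each basis 2-blade squares to minus the product of its generators' squares); cross terms between blades sharing an index anticommute and cancel. So B^2 = 0.
Answer: null-rotation, certificate B^2 = 0. Key observation: B^2 = 0 is a conjugation invariant, so its sign decides the class regardless of the surface form of B.


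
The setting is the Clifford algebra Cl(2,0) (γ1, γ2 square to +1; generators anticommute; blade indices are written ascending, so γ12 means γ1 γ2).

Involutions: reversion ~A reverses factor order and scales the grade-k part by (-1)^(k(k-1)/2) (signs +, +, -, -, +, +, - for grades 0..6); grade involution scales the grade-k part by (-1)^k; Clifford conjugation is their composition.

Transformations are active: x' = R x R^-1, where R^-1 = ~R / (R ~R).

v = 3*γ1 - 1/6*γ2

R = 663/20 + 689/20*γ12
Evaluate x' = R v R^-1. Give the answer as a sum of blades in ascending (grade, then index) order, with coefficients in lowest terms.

~R = 663/20 - 689/20*γ12, and R ~R = 91429/40, so R^-1 = ~R / (91429/40).
R v = 2249/24*γ1 - 871/8*γ2
Answer: -305/1082*γ1 - 4855/1623*γ2
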